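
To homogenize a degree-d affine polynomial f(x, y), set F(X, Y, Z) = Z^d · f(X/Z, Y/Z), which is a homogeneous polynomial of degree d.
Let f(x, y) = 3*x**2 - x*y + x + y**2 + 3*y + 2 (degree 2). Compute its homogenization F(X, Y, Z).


F(X, Y, Z) = 3*X**2 - X*Y + X*Z + Y**2 + 3*Y*Z + 2*Z**2

deg(f) = 2.
Substitute x = X/Z, y = Y/Z into f, then multiply by Z^2.
  monomial 3·x^2·y^0 ↦ 3·X^2·Y^0·Z^0.
  monomial -1·x^1·y^1 ↦ -1·X^1·Y^1·Z^0.
  monomial 1·x^1·y^0 ↦ 1·X^1·Y^0·Z^1.
  monomial 1·x^0·y^2 ↦ 1·X^0·Y^2·Z^0.
  monomial 3·x^0·y^1 ↦ 3·X^0·Y^1·Z^1.
  monomial 2·x^0·y^0 ↦ 2·X^0·Y^0·Z^2.
Collecting: F(X, Y, Z) = 3*X**2 - X*Y + X*Z + Y**2 + 3*Y*Z + 2*Z**2.


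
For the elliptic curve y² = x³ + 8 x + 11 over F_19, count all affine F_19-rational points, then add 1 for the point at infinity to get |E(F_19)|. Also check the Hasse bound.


Affine points = {(0, 7), (0, 12), (1, 1), (1, 18), (2, 4), (2, 15), (3, 9), (3, 10), (5, 9), (5, 10), (6, 3), (6, 16), (7, 7), (7, 12), (8, 6), (8, 13), (11, 9), (11, 10), (12, 7), (12, 12), (14, 6), (14, 13), (16, 6), (16, 13), (17, 5), (17, 14)}; affine count = 26; |E(F_19)| = 27.

Discriminant check: Δ ∝ 4a³ + 27b² = 4·8³ + 27·11² = 4·512 + 27·121 ≡ 14 (mod 19). Nonzero ⇒ E is nonsingular.
For each x ∈ F_19, compute rhs = x³ + 8·x + 11 mod 19, then count y ∈ F_19 with y² ≡ rhs.
  x = 0: rhs = 11, matching y values: 7, 12 (2 points).
  x = 1: rhs = 1, matching y values: 1, 18 (2 points).
  x = 2: rhs = 16, matching y values: 4, 15 (2 points).
  x = 3: rhs = 5, matching y values: 9, 10 (2 points).
  x = 4: rhs = 12, matching y values: none (0 points).
  x = 5: rhs = 5, matching y values: 9, 10 (2 points).
  x = 6: rhs = 9, matching y values: 3, 16 (2 points).
  x = 7: rhs = 11, matching y values: 7, 12 (2 points).
  x = 8: rhs = 17, matching y values: 6, 13 (2 points).
  x = 9: rhs = 14, matching y values: none (0 points).
  x = 10: rhs = 8, matching y values: none (0 points).
  x = 11: rhs = 5, matching y values: 9, 10 (2 points).
  x = 12: rhs = 11, matching y values: 7, 12 (2 points).
  x = 13: rhs = 13, matching y values: none (0 points).
  x = 14: rhs = 17, matching y values: 6, 13 (2 points).
  x = 15: rhs = 10, matching y values: none (0 points).
  x = 16: rhs = 17, matching y values: 6, 13 (2 points).
  x = 17: rhs = 6, matching y values: 5, 14 (2 points).
  x = 18: rhs = 2, matching y values: none (0 points).
Total affine count: 26.
Full point count |E(F_19)| = 26 + 1 = 27.
Hasse bound: |27 − (19+1)| = |7| = 7 ≤ 2√19 ≈ 8.7178 ✓.


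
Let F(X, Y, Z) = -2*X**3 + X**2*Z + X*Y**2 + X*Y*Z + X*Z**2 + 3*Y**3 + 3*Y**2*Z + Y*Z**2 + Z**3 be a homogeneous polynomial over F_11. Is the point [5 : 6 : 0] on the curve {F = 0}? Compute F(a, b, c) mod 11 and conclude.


F(5,6,0) ≡ 6 (mod 11); P is NOT on the curve.

Evaluate F(5, 6, 0) term-by-term (mod 11).
  -2*X**3 ↦ -2·125·1·1 = -250
  X**2*Z ↦ 1·25·1·0 = 0
  X*Y**2 ↦ 1·5·36·1 = 180
  X*Y*Z ↦ 1·5·6·0 = 0
  X*Z**2 ↦ 1·5·1·0 = 0
  3*Y**3 ↦ 3·1·216·1 = 648
  3*Y**2*Z ↦ 3·1·36·0 = 0
  Y*Z**2 ↦ 1·1·6·0 = 0
  Z**3 ↦ 1·1·1·0 = 0
Sum: F(5, 6, 0) = (-250) + (0) + (180) + (0) + (0) + (648) + (0) + (0) + (0) = 578.
Reducing mod 11: 578 ≡ 6 (mod 11).
Since F(a, b, c) ≡ 6 ≠ 0 (mod 11), P does NOT lie on the curve.


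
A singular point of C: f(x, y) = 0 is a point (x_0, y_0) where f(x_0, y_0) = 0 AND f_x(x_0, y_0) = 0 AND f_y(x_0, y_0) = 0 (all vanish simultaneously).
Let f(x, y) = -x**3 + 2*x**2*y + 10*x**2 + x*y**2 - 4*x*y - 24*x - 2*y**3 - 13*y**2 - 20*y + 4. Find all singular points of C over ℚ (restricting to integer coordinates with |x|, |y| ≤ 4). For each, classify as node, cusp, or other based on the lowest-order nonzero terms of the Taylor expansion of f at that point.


Singular points: {(2, -2)}; classification: cusp.

Compute partial derivatives:
  f_x = -3*x**2 + 4*x*y + 20*x + y**2 - 4*y - 24.
  f_y = 2*x**2 + 2*x*y - 4*x - 6*y**2 - 26*y - 20.
Scan x_0 ∈ {−4, ..., 4}. For each x_0, f_y(x_0, y) is a polynomial in y; find its integer roots y ∈ {−4, ..., 4}, then test f_x and f at those candidates.
  x = -4: f_y(-4, y) = -6*y**2 - 34*y + 28; no integer root y with |y| ≤ 4.
  x = -3: f_y(-3, y) = -6*y**2 - 32*y + 10; no integer root y with |y| ≤ 4.
  x = -2: f_y(-2, y) = -6*y**2 - 30*y - 4; no integer root y with |y| ≤ 4.
  x = -1: f_y(-1, y) = -6*y**2 - 28*y - 14; no integer root y with |y| ≤ 4.
  x = 0: f_y(0, y) = -6*y**2 - 26*y - 20; vanishes at y ∈ {-1}. (0, -1): f_x = -19 ≠ 0.
  x = 1: f_y(1, y) = -6*y**2 - 24*y - 22; no integer root y with |y| ≤ 4.
  x = 2: f_y(2, y) = -6*y**2 - 22*y - 20; vanishes at y ∈ {-2}. (2, -2): f_x = 0, f = 0 — SINGULAR.
  x = 3: f_y(3, y) = -6*y**2 - 20*y - 14; vanishes at y ∈ {-1}. (3, -1): f_x = 2 ≠ 0.
  x = 4: f_y(4, y) = -6*y**2 - 18*y - 4; no integer root y with |y| ≤ 4.
Only singular point on the grid: (2, -2).
Classify: substitute x = 2 + u, y = -2 + v and expand: f = -u**3 + 2*u**2*v + u*v**2 - 2*v**3 + v**2.
No constant or linear terms (consistent with a singular point). Quadratic part: v**2. Cubic part: -u**3 + 2*u**2*v + u*v**2 - 2*v**3.
The quadratic part v**2 is a perfect square, so there is a single (double) tangent line v = 0, i.e. y = -2. Restricting the cubic part to that line (v = 0) leaves -u**3 ≠ 0, so f is not divisible by v and the branch is v² ≈ u**3 to lowest order — this is a cusp.
Classification: cusp.


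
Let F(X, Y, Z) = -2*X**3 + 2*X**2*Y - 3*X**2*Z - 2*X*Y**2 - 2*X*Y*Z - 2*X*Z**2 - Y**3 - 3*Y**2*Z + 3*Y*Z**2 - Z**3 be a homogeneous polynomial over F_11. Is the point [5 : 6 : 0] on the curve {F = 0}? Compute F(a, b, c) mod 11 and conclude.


F(5,6,0) ≡ 2 (mod 11); P is NOT on the curve.

Evaluate F(5, 6, 0) term-by-term (mod 11).
  -2*X**3 ↦ -2·125·1·1 = -250
  2*X**2*Y ↦ 2·25·6·1 = 300
  -3*X**2*Z ↦ -3·25·1·0 = 0
  -2*X*Y**2 ↦ -2·5·36·1 = -360
  -2*X*Y*Z ↦ -2·5·6·0 = 0
  -2*X*Z**2 ↦ -2·5·1·0 = 0
  -Y**3 ↦ -1·1·216·1 = -216
  -3*Y**2*Z ↦ -3·1·36·0 = 0
  3*Y*Z**2 ↦ 3·1·6·0 = 0
  -Z**3 ↦ -1·1·1·0 = 0
Sum: F(5, 6, 0) = (-250) + (300) + (0) + (-360) + (0) + (0) + (-216) + (0) + (0) + (0) = -526.
Reducing mod 11: -526 ≡ 2 (mod 11).
Since F(a, b, c) ≡ 2 ≠ 0 (mod 11), P does NOT lie on the curve.


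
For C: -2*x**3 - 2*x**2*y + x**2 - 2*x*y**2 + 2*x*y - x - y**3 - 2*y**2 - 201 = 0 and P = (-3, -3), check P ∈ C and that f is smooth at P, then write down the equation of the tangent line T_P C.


Tangent line at P: -121*x - 75*y - 588 = 0.

Step 1: f(-3, -3) = 0, so P lies on C.
Step 2: partial derivatives
  f_x(x, y) = -6*x**2 - 4*x*y + 2*x - 2*y**2 + 2*y - 1, f_y(x, y) = -2*x**2 - 4*x*y + 2*x - 3*y**2 - 4*y.
  f_x(P) = -121, f_y(P) = -75 (gradient nonzero, so P is smooth).
Step 3: tangent line at P: -121·(x − -3) + -75·(y − -3) = 0.
Expanding: -121*x - 75*y - 588 = 0.


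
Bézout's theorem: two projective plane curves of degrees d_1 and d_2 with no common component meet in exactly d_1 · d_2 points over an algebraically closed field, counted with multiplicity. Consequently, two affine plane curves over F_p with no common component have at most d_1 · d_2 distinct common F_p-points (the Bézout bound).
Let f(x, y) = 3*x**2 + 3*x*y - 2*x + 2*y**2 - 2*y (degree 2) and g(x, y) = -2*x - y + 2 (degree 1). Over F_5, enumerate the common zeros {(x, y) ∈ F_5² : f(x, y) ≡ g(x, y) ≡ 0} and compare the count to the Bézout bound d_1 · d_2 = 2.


Common zeros: {(3, 1)}; count = 1; Bézout bound = 2.

deg(f) = 2, deg(g) = 1, so Bézout bound = 2.
Scan x ∈ F_5. For each x, list the y ∈ F_5 with f(x, y) ≡ 0 and those with g(x, y) ≡ 0 (mod 5); the common zeros in that column are the intersection.
  x = 0: f ≡ 0 at y ∈ {0, 1}; g ≡ 0 at y ∈ {2}; common: ∅.
  x = 1: f ≡ 0 at y ∈ ∅; g ≡ 0 at y ∈ {0}; common: ∅.
  x = 2: f ≡ 0 at y ∈ ∅; g ≡ 0 at y ∈ {3}; common: ∅.
  x = 3: f ≡ 0 at y ∈ {1, 3}; g ≡ 0 at y ∈ {1}; common: {1}.
  x = 4: f ≡ 0 at y ∈ {0}; g ≡ 0 at y ∈ {4}; common: ∅.
Collecting: common zeros = {(3, 1)}, so the count is 1.
Comparison with the Bézout bound: 1 ≤ 2 = deg(f)·deg(g), as expected for curves with no common component (the affine F_5-count falls short of the bound because intersections may lie at infinity, over extension fields, or carry multiplicity).


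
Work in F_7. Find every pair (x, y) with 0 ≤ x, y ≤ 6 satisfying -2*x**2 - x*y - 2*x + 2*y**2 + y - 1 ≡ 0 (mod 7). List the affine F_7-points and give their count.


Affine F_7-points: {(0, 4), (0, 6), (2, 2), (3, 2), (3, 6), (4, 1), (4, 4), (5, 1)}; count = 8.

For each of the 49 pairs (x, y) ∈ F_7², evaluate f(x, y) mod 7. Record the zeros.
  x = 0: [0↦6, 1↦2, 2↦2, 3↦6, 4↦0, 5↦5, 6↦0]  zeros at y ∈ {4, 6}
  x = 1: [0↦2, 1↦4, 2↦3, 3↦6, 4↦6, 5↦3, 6↦4]  zeros at y ∈ ∅
  x = 2: [0↦1, 1↦2, 2↦0, 3↦2, 4↦1, 5↦4, 6↦4]  zeros at y ∈ {2}
  x = 3: [0↦3, 1↦3, 2↦0, 3↦1, 4↦6, 5↦1, 6↦0]  zeros at y ∈ {2, 6}
  x = 4: [0↦1, 1↦0, 2↦3, 3↦3, 4↦0, 5↦1, 6↦6]  zeros at y ∈ {1, 4}
  x = 5: [0↦2, 1↦0, 2↦2, 3↦1, 4↦4, 5↦4, 6↦1]  zeros at y ∈ {1}
  x = 6: [0↦6, 1↦3, 2↦4, 3↦2, 4↦4, 5↦3, 6↦6]  zeros at y ∈ ∅
Collecting zeros: affine points = {(0, 4), (0, 6), (2, 2), (3, 2), (3, 6), (4, 1), (4, 4), (5, 1)}.
Total count |C(F_7)_aff| = 8.


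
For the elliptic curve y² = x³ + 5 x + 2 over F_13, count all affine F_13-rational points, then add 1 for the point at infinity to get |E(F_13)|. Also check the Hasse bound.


Affine points = {(5, 3), (5, 10), (6, 1), (6, 12), (7, 4), (7, 9), (9, 3), (9, 10), (10, 5), (10, 8), (11, 6), (11, 7), (12, 3), (12, 10)}; affine count = 14; |E(F_13)| = 15.

Discriminant check: Δ ∝ 4a³ + 27b² = 4·5³ + 27·2² = 4·125 + 27·4 ≡ 10 (mod 13). Nonzero ⇒ E is nonsingular.
For each x ∈ F_13, compute rhs = x³ + 5·x + 2 mod 13, then count y ∈ F_13 with y² ≡ rhs.
  x = 0: rhs = 2, matching y values: none (0 points).
  x = 1: rhs = 8, matching y values: none (0 points).
  x = 2: rhs = 7, matching y values: none (0 points).
  x = 3: rhs = 5, matching y values: none (0 points).
  x = 4: rhs = 8, matching y values: none (0 points).
  x = 5: rhs = 9, matching y values: 3, 10 (2 points).
  x = 6: rhs = 1, matching y values: 1, 12 (2 points).
  x = 7: rhs = 3, matching y values: 4, 9 (2 points).
  x = 8: rhs = 8, matching y values: none (0 points).
  x = 9: rhs = 9, matching y values: 3, 10 (2 points).
  x = 10: rhs = 12, matching y values: 5, 8 (2 points).
  x = 11: rhs = 10, matching y values: 6, 7 (2 points).
  x = 12: rhs = 9, matching y values: 3, 10 (2 points).
Total affine count: 14.
Full point count |E(F_13)| = 14 + 1 = 15.
Hasse bound: |15 − (13+1)| = |1| = 1 ≤ 2√13 ≈ 7.2111 ✓.


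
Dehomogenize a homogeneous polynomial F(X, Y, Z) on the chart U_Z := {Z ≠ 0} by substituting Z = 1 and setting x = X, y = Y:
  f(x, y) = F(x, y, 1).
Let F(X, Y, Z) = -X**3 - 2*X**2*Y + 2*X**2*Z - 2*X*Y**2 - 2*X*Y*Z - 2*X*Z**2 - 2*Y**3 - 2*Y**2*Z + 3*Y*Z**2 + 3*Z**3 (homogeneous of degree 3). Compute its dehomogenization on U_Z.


f(x, y) = -x**3 - 2*x**2*y + 2*x**2 - 2*x*y**2 - 2*x*y - 2*x - 2*y**3 - 2*y**2 + 3*y + 3

On U_Z we set Z = 1. Each monomial c·X^i·Y^j·Z^k in F becomes c·x^i·y^j·1^k = c·x^i·y^j.
Substituting Z = 1: F(X, Y, 1) = -x**3 - 2*x**2*y + 2*x**2 - 2*x*y**2 - 2*x*y - 2*x - 2*y**3 - 2*y**2 + 3*y + 3.
Note: deg(f) ≤ deg(F) = 3; strict inequality happens when F is divisible by Z (lost terms).


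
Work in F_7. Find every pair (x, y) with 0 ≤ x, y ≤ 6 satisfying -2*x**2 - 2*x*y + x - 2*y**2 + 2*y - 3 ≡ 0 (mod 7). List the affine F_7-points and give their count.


Affine F_7-points: {(0, 2), (0, 6), (2, 2), (2, 4), (5, 4), (5, 6)}; count = 6.

For each of the 49 pairs (x, y) ∈ F_7², evaluate f(x, y) mod 7. Record the zeros.
  x = 0: [0↦4, 1↦4, 2↦0, 3↦6, 4↦1, 5↦6, 6↦0]  zeros at y ∈ {2, 6}
  x = 1: [0↦3, 1↦1, 2↦2, 3↦6, 4↦6, 5↦2, 6↦1]  zeros at y ∈ ∅
  x = 2: [0↦5, 1↦1, 2↦0, 3↦2, 4↦0, 5↦1, 6↦5]  zeros at y ∈ {2, 4}
  x = 3: [0↦3, 1↦4, 2↦1, 3↦1, 4↦4, 5↦3, 6↦5]  zeros at y ∈ ∅
  x = 4: [0↦4, 1↦3, 2↦5, 3↦3, 4↦4, 5↦1, 6↦1]  zeros at y ∈ ∅
  x = 5: [0↦1, 1↦5, 2↦5, 3↦1, 4↦0, 5↦2, 6↦0]  zeros at y ∈ {4, 6}
  x = 6: [0↦1, 1↦3, 2↦1, 3↦2, 4↦6, 5↦6, 6↦2]  zeros at y ∈ ∅
Collecting zeros: affine points = {(0, 2), (0, 6), (2, 2), (2, 4), (5, 4), (5, 6)}.
Total count |C(F_7)_aff| = 6.


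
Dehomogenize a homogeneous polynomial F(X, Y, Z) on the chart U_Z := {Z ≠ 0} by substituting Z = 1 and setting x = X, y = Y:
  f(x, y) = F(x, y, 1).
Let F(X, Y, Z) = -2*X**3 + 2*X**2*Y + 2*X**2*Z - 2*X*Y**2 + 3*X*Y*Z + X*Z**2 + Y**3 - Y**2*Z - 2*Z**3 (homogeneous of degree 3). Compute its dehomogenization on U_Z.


f(x, y) = -2*x**3 + 2*x**2*y + 2*x**2 - 2*x*y**2 + 3*x*y + x + y**3 - y**2 - 2

On U_Z we set Z = 1. Each monomial c·X^i·Y^j·Z^k in F becomes c·x^i·y^j·1^k = c·x^i·y^j.
Substituting Z = 1: F(X, Y, 1) = -2*x**3 + 2*x**2*y + 2*x**2 - 2*x*y**2 + 3*x*y + x + y**3 - y**2 - 2.
Note: deg(f) ≤ deg(F) = 3; strict inequality happens when F is divisible by Z (lost terms).


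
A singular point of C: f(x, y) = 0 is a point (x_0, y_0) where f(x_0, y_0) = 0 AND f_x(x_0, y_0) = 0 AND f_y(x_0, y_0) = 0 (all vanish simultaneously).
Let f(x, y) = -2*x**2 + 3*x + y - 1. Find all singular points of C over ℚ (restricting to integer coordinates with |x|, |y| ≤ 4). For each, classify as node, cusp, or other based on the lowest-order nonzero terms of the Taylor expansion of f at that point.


No singular points in the scanned grid; C is smooth there.

Compute partial derivatives:
  f_x = 3 - 4*x.
  f_y = 1.
f_y = 1 is a nonzero constant, so f_y never vanishes: no point (x, y) can satisfy f = f_x = f_y = 0. In particular no (x, y) ∈ {−4, ..., 4}² is singular; the curve is smooth.


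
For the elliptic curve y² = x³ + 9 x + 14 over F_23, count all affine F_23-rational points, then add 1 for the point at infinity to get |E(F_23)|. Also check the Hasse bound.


Affine points = {(1, 1), (1, 22), (5, 0), (6, 10), (6, 13), (7, 11), (7, 12), (8, 0), (10, 0), (11, 8), (11, 15), (14, 3), (14, 20), (19, 11), (19, 12), (20, 11), (20, 12), (22, 2), (22, 21)}; affine count = 19; |E(F_23)| = 20.

Discriminant check: Δ ∝ 4a³ + 27b² = 4·9³ + 27·14² = 4·729 + 27·196 ≡ 20 (mod 23). Nonzero ⇒ E is nonsingular.
For each x ∈ F_23, compute rhs = x³ + 9·x + 14 mod 23, then count y ∈ F_23 with y² ≡ rhs.
  x = 0: rhs = 14, matching y values: none (0 points).
  x = 1: rhs = 1, matching y values: 1, 22 (2 points).
  x = 2: rhs = 17, matching y values: none (0 points).
  x = 3: rhs = 22, matching y values: none (0 points).
  x = 4: rhs = 22, matching y values: none (0 points).
  x = 5: rhs = 0, matching y values: 0 (1 points).
  x = 6: rhs = 8, matching y values: 10, 13 (2 points).
  x = 7: rhs = 6, matching y values: 11, 12 (2 points).
  x = 8: rhs = 0, matching y values: 0 (1 points).
  x = 9: rhs = 19, matching y values: none (0 points).
  x = 10: rhs = 0, matching y values: 0 (1 points).
  x = 11: rhs = 18, matching y values: 8, 15 (2 points).
  x = 12: rhs = 10, matching y values: none (0 points).
  x = 13: rhs = 5, matching y values: none (0 points).
  x = 14: rhs = 9, matching y values: 3, 20 (2 points).
  x = 15: rhs = 5, matching y values: none (0 points).
  x = 16: rhs = 22, matching y values: none (0 points).
  x = 17: rhs = 20, matching y values: none (0 points).
  x = 18: rhs = 5, matching y values: none (0 points).
  x = 19: rhs = 6, matching y values: 11, 12 (2 points).
  x = 20: rhs = 6, matching y values: 11, 12 (2 points).
  x = 21: rhs = 11, matching y values: none (0 points).
  x = 22: rhs = 4, matching y values: 2, 21 (2 points).
Total affine count: 19.
Full point count |E(F_23)| = 19 + 1 = 20.
Hasse bound: |20 − (23+1)| = |-4| = 4 ≤ 2√23 ≈ 9.5917 ✓.


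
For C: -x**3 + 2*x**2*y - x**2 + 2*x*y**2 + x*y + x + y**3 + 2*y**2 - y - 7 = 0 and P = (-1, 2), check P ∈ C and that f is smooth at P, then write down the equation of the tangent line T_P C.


Tangent line at P: 2*x + 12*y - 22 = 0.

Step 1: f(-1, 2) = 0, so P lies on C.
Step 2: partial derivatives
  f_x(x, y) = -3*x**2 + 4*x*y - 2*x + 2*y**2 + y + 1, f_y(x, y) = 2*x**2 + 4*x*y + x + 3*y**2 + 4*y - 1.
  f_x(P) = 2, f_y(P) = 12 (gradient nonzero, so P is smooth).
Step 3: tangent line at P: 2·(x − -1) + 12·(y − 2) = 0.
Expanding: 2*x + 12*y - 22 = 0.


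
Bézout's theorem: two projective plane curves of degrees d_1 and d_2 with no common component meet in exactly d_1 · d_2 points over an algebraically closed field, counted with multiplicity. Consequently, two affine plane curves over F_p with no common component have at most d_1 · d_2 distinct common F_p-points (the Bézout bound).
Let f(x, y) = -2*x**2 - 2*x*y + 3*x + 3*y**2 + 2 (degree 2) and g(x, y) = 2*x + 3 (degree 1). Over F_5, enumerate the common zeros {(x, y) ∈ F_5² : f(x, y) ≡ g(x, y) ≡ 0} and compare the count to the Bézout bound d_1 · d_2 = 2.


Common zeros: ∅; count = 0; Bézout bound = 2.

deg(f) = 2, deg(g) = 1, so Bézout bound = 2.
Scan x ∈ F_5. For each x, list the y ∈ F_5 with f(x, y) ≡ 0 and those with g(x, y) ≡ 0 (mod 5); the common zeros in that column are the intersection.
  x = 0: f ≡ 0 at y ∈ {1, 4}; g ≡ 0 at y ∈ ∅; common: ∅.
  x = 1: f ≡ 0 at y ∈ ∅; g ≡ 0 at y ∈ {0, 1, 2, 3, 4}; common: ∅.
  x = 2: f ≡ 0 at y ∈ {0, 3}; g ≡ 0 at y ∈ ∅; common: ∅.
  x = 3: f ≡ 0 at y ∈ {1}; g ≡ 0 at y ∈ ∅; common: ∅.
  x = 4: f ≡ 0 at y ∈ {3}; g ≡ 0 at y ∈ ∅; common: ∅.
Collecting: common zeros = ∅, so the count is 0.
Comparison with the Bézout bound: 0 ≤ 2 = deg(f)·deg(g), as expected for curves with no common component (the affine F_5-count falls short of the bound because intersections may lie at infinity, over extension fields, or carry multiplicity).


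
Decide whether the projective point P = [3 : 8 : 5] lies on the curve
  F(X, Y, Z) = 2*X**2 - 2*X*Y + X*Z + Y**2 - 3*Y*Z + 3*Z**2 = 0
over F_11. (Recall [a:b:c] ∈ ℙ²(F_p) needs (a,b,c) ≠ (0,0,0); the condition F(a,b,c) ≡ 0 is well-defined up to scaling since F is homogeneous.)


F(3,8,5) ≡ 4 (mod 11); P is NOT on the curve.

Evaluate F(3, 8, 5) term-by-term (mod 11).
  2*X**2 ↦ 2·9·1·1 = 18
  -2*X*Y ↦ -2·3·8·1 = -48
  X*Z ↦ 1·3·1·5 = 15
  Y**2 ↦ 1·1·64·1 = 64
  -3*Y*Z ↦ -3·1·8·5 = -120
  3*Z**2 ↦ 3·1·1·25 = 75
Sum: F(3, 8, 5) = (18) + (-48) + (15) + (64) + (-120) + (75) = 4.
Reducing mod 11: 4 ≡ 4 (mod 11).
Since F(a, b, c) ≡ 4 ≠ 0 (mod 11), P does NOT lie on the curve.


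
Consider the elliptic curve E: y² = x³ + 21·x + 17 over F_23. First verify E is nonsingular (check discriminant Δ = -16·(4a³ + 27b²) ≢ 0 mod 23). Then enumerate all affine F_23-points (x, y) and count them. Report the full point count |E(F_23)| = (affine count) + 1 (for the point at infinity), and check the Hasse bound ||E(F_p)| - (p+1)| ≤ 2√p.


Affine points = {(1, 4), (1, 19), (4, 2), (4, 21), (7, 1), (7, 22), (10, 10), (10, 13), (13, 7), (13, 16), (15, 2), (15, 21), (21, 6), (21, 17), (22, 8), (22, 15)}; affine count = 16; |E(F_23)| = 17.

Discriminant check: Δ ∝ 4a³ + 27b² = 4·21³ + 27·17² = 4·9261 + 27·289 ≡ 20 (mod 23). Nonzero ⇒ E is nonsingular.
For each x ∈ F_23, compute rhs = x³ + 21·x + 17 mod 23, then count y ∈ F_23 with y² ≡ rhs.
  x = 0: rhs = 17, matching y values: none (0 points).
  x = 1: rhs = 16, matching y values: 4, 19 (2 points).
  x = 2: rhs = 21, matching y values: none (0 points).
  x = 3: rhs = 15, matching y values: none (0 points).
  x = 4: rhs = 4, matching y values: 2, 21 (2 points).
  x = 5: rhs = 17, matching y values: none (0 points).
  x = 6: rhs = 14, matching y values: none (0 points).
  x = 7: rhs = 1, matching y values: 1, 22 (2 points).
  x = 8: rhs = 7, matching y values: none (0 points).
  x = 9: rhs = 15, matching y values: none (0 points).
  x = 10: rhs = 8, matching y values: 10, 13 (2 points).
  x = 11: rhs = 15, matching y values: none (0 points).
  x = 12: rhs = 19, matching y values: none (0 points).
  x = 13: rhs = 3, matching y values: 7, 16 (2 points).
  x = 14: rhs = 19, matching y values: none (0 points).
  x = 15: rhs = 4, matching y values: 2, 21 (2 points).
  x = 16: rhs = 10, matching y values: none (0 points).
  x = 17: rhs = 20, matching y values: none (0 points).
  x = 18: rhs = 17, matching y values: none (0 points).
  x = 19: rhs = 7, matching y values: none (0 points).
  x = 20: rhs = 19, matching y values: none (0 points).
  x = 21: rhs = 13, matching y values: 6, 17 (2 points).
  x = 22: rhs = 18, matching y values: 8, 15 (2 points).
Total affine count: 16.
Full point count |E(F_23)| = 16 + 1 = 17.
Hasse bound: |17 − (23+1)| = |-7| = 7 ≤ 2√23 ≈ 9.5917 ✓.


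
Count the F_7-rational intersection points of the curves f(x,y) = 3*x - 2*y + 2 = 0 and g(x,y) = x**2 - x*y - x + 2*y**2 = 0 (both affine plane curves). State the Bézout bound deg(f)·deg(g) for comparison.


Common zeros: ∅; count = 0; Bézout bound = 2.

deg(f) = 1, deg(g) = 2, so Bézout bound = 2.
Scan x ∈ F_7. For each x, list the y ∈ F_7 with f(x, y) ≡ 0 and those with g(x, y) ≡ 0 (mod 7); the common zeros in that column are the intersection.
  x = 0: f ≡ 0 at y ∈ {1}; g ≡ 0 at y ∈ {0}; common: ∅.
  x = 1: f ≡ 0 at y ∈ {6}; g ≡ 0 at y ∈ {0, 4}; common: ∅.
  x = 2: f ≡ 0 at y ∈ {4}; g ≡ 0 at y ∈ {3, 5}; common: ∅.
  x = 3: f ≡ 0 at y ∈ {2}; g ≡ 0 at y ∈ ∅; common: ∅.
  x = 4: f ≡ 0 at y ∈ {0}; g ≡ 0 at y ∈ {4, 5}; common: ∅.
  x = 5: f ≡ 0 at y ∈ {5}; g ≡ 0 at y ∈ ∅; common: ∅.
  x = 6: f ≡ 0 at y ∈ {3}; g ≡ 0 at y ∈ ∅; common: ∅.
Collecting: common zeros = ∅, so the count is 0.
Comparison with the Bézout bound: 0 ≤ 2 = deg(f)·deg(g), as expected for curves with no common component (the affine F_7-count falls short of the bound because intersections may lie at infinity, over extension fields, or carry multiplicity).


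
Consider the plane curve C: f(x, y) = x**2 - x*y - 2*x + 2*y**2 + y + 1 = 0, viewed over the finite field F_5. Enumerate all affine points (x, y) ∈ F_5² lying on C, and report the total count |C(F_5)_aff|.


Affine F_5-points: {(1, 0)}; count = 1.

For each of the 25 pairs (x, y) ∈ F_5², evaluate f(x, y) mod 5. Record the zeros.
  x = 0: [0↦1, 1↦4, 2↦1, 3↦2, 4↦2]  zeros at y ∈ ∅
  x = 1: [0↦0, 1↦2, 2↦3, 3↦3, 4↦2]  zeros at y ∈ {0}
  x = 2: [0↦1, 1↦2, 2↦2, 3↦1, 4↦4]  zeros at y ∈ ∅
  x = 3: [0↦4, 1↦4, 2↦3, 3↦1, 4↦3]  zeros at y ∈ ∅
  x = 4: [0↦4, 1↦3, 2↦1, 3↦3, 4↦4]  zeros at y ∈ ∅
Collecting zeros: affine points = {(1, 0)}.
Total count |C(F_5)_aff| = 1.


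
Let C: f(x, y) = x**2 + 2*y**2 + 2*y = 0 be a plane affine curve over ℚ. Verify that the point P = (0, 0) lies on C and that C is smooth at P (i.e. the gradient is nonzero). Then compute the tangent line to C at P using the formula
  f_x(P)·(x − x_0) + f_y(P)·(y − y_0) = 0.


Tangent line at P: 2*y = 0.

Step 1: f(0, 0) = 0, so P lies on C.
Step 2: partial derivatives
  f_x(x, y) = 2*x, f_y(x, y) = 4*y + 2.
  f_x(P) = 0, f_y(P) = 2 (gradient nonzero, so P is smooth).
Step 3: tangent line at P: 0·(x − 0) + 2·(y − 0) = 0.
Expanding: 2*y = 0.


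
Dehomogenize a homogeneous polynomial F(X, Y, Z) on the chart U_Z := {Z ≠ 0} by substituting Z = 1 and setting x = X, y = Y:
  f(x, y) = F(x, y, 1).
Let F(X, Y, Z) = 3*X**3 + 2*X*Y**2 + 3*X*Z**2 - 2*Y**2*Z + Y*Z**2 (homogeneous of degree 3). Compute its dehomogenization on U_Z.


f(x, y) = 3*x**3 + 2*x*y**2 + 3*x - 2*y**2 + y

On U_Z we set Z = 1. Each monomial c·X^i·Y^j·Z^k in F becomes c·x^i·y^j·1^k = c·x^i·y^j.
Substituting Z = 1: F(X, Y, 1) = 3*x**3 + 2*x*y**2 + 3*x - 2*y**2 + y.
Note: deg(f) ≤ deg(F) = 3; strict inequality happens when F is divisible by Z (lost terms).


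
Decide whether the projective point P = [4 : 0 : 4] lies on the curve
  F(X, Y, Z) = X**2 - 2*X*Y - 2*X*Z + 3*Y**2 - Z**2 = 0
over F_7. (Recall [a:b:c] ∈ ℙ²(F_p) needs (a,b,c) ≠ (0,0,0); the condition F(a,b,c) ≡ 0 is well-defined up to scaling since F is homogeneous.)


F(4,0,4) ≡ 3 (mod 7); P is NOT on the curve.

Evaluate F(4, 0, 4) term-by-term (mod 7).
  X**2 ↦ 1·16·1·1 = 16
  -2*X*Y ↦ -2·4·0·1 = 0
  -2*X*Z ↦ -2·4·1·4 = -32
  3*Y**2 ↦ 3·1·0·1 = 0
  -Z**2 ↦ -1·1·1·16 = -16
Sum: F(4, 0, 4) = (16) + (0) + (-32) + (0) + (-16) = -32.
Reducing mod 7: -32 ≡ 3 (mod 7).
Since F(a, b, c) ≡ 3 ≠ 0 (mod 7), P does NOT lie on the curve.


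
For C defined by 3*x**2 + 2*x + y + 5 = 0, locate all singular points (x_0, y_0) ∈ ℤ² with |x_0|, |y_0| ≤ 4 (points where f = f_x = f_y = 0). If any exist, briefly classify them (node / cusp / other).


No singular points in the scanned grid; C is smooth there.

Compute partial derivatives:
  f_x = 6*x + 2.
  f_y = 1.
f_y = 1 is a nonzero constant, so f_y never vanishes: no point (x, y) can satisfy f = f_x = f_y = 0. In particular no (x, y) ∈ {−4, ..., 4}² is singular; the curve is smooth.


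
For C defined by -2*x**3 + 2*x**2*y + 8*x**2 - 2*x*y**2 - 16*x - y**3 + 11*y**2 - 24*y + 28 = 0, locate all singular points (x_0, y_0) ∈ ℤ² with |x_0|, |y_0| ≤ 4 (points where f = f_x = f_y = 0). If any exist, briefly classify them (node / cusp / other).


Singular points: {(2, 2)}; classification: cusp.

Compute partial derivatives:
  f_x = -6*x**2 + 4*x*y + 16*x - 2*y**2 - 16.
  f_y = 2*x**2 - 4*x*y - 3*y**2 + 22*y - 24.
Scan x_0 ∈ {−4, ..., 4}. For each x_0, f_y(x_0, y) is a polynomial in y; find its integer roots y ∈ {−4, ..., 4}, then test f_x and f at those candidates.
  x = -4: f_y(-4, y) = -3*y**2 + 38*y + 8; no integer root y with |y| ≤ 4.
  x = -3: f_y(-3, y) = -3*y**2 + 34*y - 6; no integer root y with |y| ≤ 4.
  x = -2: f_y(-2, y) = -3*y**2 + 30*y - 16; no integer root y with |y| ≤ 4.
  x = -1: f_y(-1, y) = -3*y**2 + 26*y - 22; no integer root y with |y| ≤ 4.
  x = 0: f_y(0, y) = -3*y**2 + 22*y - 24; no integer root y with |y| ≤ 4.
  x = 1: f_y(1, y) = -3*y**2 + 18*y - 22; no integer root y with |y| ≤ 4.
  x = 2: f_y(2, y) = -3*y**2 + 14*y - 16; vanishes at y ∈ {2}. (2, 2): f_x = 0, f = 0 — SINGULAR.
  x = 3: f_y(3, y) = -3*y**2 + 10*y - 6; no integer root y with |y| ≤ 4.
  x = 4: f_y(4, y) = -3*y**2 + 6*y + 8; no integer root y with |y| ≤ 4.
Only singular point on the grid: (2, 2).
Classify: substitute x = 2 + u, y = 2 + v and expand: f = -2*u**3 + 2*u**2*v - 2*u*v**2 - v**3 + v**2.
No constant or linear terms (consistent with a singular point). Quadratic part: v**2. Cubic part: -2*u**3 + 2*u**2*v - 2*u*v**2 - v**3.
The quadratic part v**2 is a perfect square, so there is a single (double) tangent line v = 0, i.e. y = 2. Restricting the cubic part to that line (v = 0) leaves -2*u**3 ≠ 0, so f is not divisible by v and the branch is v² ≈ 2*u**3 to lowest order — this is a cusp.
Classification: cusp.


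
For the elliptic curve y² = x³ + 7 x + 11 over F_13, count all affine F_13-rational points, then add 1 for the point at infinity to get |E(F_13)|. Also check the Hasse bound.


Affine points = {(4, 5), (4, 8), (6, 3), (6, 10), (7, 0), (9, 6), (9, 7), (12, 4), (12, 9)}; affine count = 9; |E(F_13)| = 10.

Discriminant check: Δ ∝ 4a³ + 27b² = 4·7³ + 27·11² = 4·343 + 27·121 ≡ 11 (mod 13). Nonzero ⇒ E is nonsingular.
For each x ∈ F_13, compute rhs = x³ + 7·x + 11 mod 13, then count y ∈ F_13 with y² ≡ rhs.
  x = 0: rhs = 11, matching y values: none (0 points).
  x = 1: rhs = 6, matching y values: none (0 points).
  x = 2: rhs = 7, matching y values: none (0 points).
  x = 3: rhs = 7, matching y values: none (0 points).
  x = 4: rhs = 12, matching y values: 5, 8 (2 points).
  x = 5: rhs = 2, matching y values: none (0 points).
  x = 6: rhs = 9, matching y values: 3, 10 (2 points).
  x = 7: rhs = 0, matching y values: 0 (1 points).
  x = 8: rhs = 7, matching y values: none (0 points).
  x = 9: rhs = 10, matching y values: 6, 7 (2 points).
  x = 10: rhs = 2, matching y values: none (0 points).
  x = 11: rhs = 2, matching y values: none (0 points).
  x = 12: rhs = 3, matching y values: 4, 9 (2 points).
Total affine count: 9.
Full point count |E(F_13)| = 9 + 1 = 10.
Hasse bound: |10 − (13+1)| = |-4| = 4 ≤ 2√13 ≈ 7.2111 ✓.


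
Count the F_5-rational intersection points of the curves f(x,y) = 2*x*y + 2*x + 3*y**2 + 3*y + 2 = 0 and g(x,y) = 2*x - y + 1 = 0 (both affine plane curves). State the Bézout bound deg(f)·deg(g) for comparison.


Common zeros: ∅; count = 0; Bézout bound = 2.

deg(f) = 2, deg(g) = 1, so Bézout bound = 2.
Scan x ∈ F_5. For each x, list the y ∈ F_5 with f(x, y) ≡ 0 and those with g(x, y) ≡ 0 (mod 5); the common zeros in that column are the intersection.
  x = 0: f ≡ 0 at y ∈ {2}; g ≡ 0 at y ∈ {1}; common: ∅.
  x = 1: f ≡ 0 at y ∈ ∅; g ≡ 0 at y ∈ {3}; common: ∅.
  x = 2: f ≡ 0 at y ∈ ∅; g ≡ 0 at y ∈ {0}; common: ∅.
  x = 3: f ≡ 0 at y ∈ {1}; g ≡ 0 at y ∈ {2}; common: ∅.
  x = 4: f ≡ 0 at y ∈ {0, 3}; g ≡ 0 at y ∈ {4}; common: ∅.
Collecting: common zeros = ∅, so the count is 0.
Comparison with the Bézout bound: 0 ≤ 2 = deg(f)·deg(g), as expected for curves with no common component (the affine F_5-count falls short of the bound because intersections may lie at infinity, over extension fields, or carry multiplicity).


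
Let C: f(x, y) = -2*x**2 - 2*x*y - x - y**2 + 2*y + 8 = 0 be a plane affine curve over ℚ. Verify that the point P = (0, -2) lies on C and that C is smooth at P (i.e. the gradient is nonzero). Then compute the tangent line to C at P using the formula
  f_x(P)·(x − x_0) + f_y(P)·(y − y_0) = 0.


Tangent line at P: 3*x + 6*y + 12 = 0.

Step 1: f(0, -2) = 0, so P lies on C.
Step 2: partial derivatives
  f_x(x, y) = -4*x - 2*y - 1, f_y(x, y) = -2*x - 2*y + 2.
  f_x(P) = 3, f_y(P) = 6 (gradient nonzero, so P is smooth).
Step 3: tangent line at P: 3·(x − 0) + 6·(y − -2) = 0.
Expanding: 3*x + 6*y + 12 = 0.


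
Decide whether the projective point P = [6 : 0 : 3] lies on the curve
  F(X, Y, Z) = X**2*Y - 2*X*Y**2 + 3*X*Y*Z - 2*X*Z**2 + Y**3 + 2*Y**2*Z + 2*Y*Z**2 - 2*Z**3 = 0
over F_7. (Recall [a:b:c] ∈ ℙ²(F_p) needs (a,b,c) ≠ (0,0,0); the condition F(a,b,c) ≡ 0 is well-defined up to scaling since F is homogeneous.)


F(6,0,3) ≡ 6 (mod 7); P is NOT on the curve.

Evaluate F(6, 0, 3) term-by-term (mod 7).
  X**2*Y ↦ 1·36·0·1 = 0
  -2*X*Y**2 ↦ -2·6·0·1 = 0
  3*X*Y*Z ↦ 3·6·0·3 = 0
  -2*X*Z**2 ↦ -2·6·1·9 = -108
  Y**3 ↦ 1·1·0·1 = 0
  2*Y**2*Z ↦ 2·1·0·3 = 0
  2*Y*Z**2 ↦ 2·1·0·9 = 0
  -2*Z**3 ↦ -2·1·1·27 = -54
Sum: F(6, 0, 3) = (0) + (0) + (0) + (-108) + (0) + (0) + (0) + (-54) = -162.
Reducing mod 7: -162 ≡ 6 (mod 7).
Since F(a, b, c) ≡ 6 ≠ 0 (mod 7), P does NOT lie on the curve.


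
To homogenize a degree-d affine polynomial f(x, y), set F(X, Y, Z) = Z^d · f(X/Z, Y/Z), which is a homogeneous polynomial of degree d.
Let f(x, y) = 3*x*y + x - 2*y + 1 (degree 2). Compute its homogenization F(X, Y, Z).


F(X, Y, Z) = 3*X*Y + X*Z - 2*Y*Z + Z**2

deg(f) = 2.
Substitute x = X/Z, y = Y/Z into f, then multiply by Z^2.
  monomial 3·x^1·y^1 ↦ 3·X^1·Y^1·Z^0.
  monomial 1·x^1·y^0 ↦ 1·X^1·Y^0·Z^1.
  monomial -2·x^0·y^1 ↦ -2·X^0·Y^1·Z^1.
  monomial 1·x^0·y^0 ↦ 1·X^0·Y^0·Z^2.
Collecting: F(X, Y, Z) = 3*X*Y + X*Z - 2*Y*Z + Z**2.


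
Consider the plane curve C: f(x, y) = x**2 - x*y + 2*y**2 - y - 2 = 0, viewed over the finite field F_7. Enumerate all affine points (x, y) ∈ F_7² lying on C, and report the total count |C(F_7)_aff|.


Affine F_7-points: {(2, 6), (3, 0), (3, 2), (4, 0), (4, 6), (6, 2), (6, 5)}; count = 7.

For each of the 49 pairs (x, y) ∈ F_7², evaluate f(x, y) mod 7. Record the zeros.
  x = 0: [0↦5, 1↦6, 2↦4, 3↦6, 4↦5, 5↦1, 6↦1]  zeros at y ∈ ∅
  x = 1: [0↦6, 1↦6, 2↦3, 3↦4, 4↦2, 5↦4, 6↦3]  zeros at y ∈ ∅
  x = 2: [0↦2, 1↦1, 2↦4, 3↦4, 4↦1, 5↦2, 6↦0]  zeros at y ∈ {6}
  x = 3: [0↦0, 1↦5, 2↦0, 3↦6, 4↦2, 5↦2, 6↦6]  zeros at y ∈ {0, 2}
  x = 4: [0↦0, 1↦4, 2↦5, 3↦3, 4↦5, 5↦4, 6↦0]  zeros at y ∈ {0, 6}
  x = 5: [0↦2, 1↦5, 2↦5, 3↦2, 4↦3, 5↦1, 6↦3]  zeros at y ∈ ∅
  x = 6: [0↦6, 1↦1, 2↦0, 3↦3, 4↦3, 5↦0, 6↦1]  zeros at y ∈ {2, 5}
Collecting zeros: affine points = {(2, 6), (3, 0), (3, 2), (4, 0), (4, 6), (6, 2), (6, 5)}.
Total count |C(F_7)_aff| = 7.


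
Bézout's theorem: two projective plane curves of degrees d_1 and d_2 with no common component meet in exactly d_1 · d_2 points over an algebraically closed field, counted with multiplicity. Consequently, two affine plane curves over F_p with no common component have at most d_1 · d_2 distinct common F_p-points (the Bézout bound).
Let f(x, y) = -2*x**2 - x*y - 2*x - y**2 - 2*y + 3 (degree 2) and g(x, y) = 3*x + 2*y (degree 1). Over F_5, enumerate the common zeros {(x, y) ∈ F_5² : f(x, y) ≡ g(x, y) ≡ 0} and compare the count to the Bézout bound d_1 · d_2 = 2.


Common zeros: {(1, 1), (3, 3)}; count = 2; Bézout bound = 2.

deg(f) = 2, deg(g) = 1, so Bézout bound = 2.
Scan x ∈ F_5. For each x, list the y ∈ F_5 with f(x, y) ≡ 0 and those with g(x, y) ≡ 0 (mod 5); the common zeros in that column are the intersection.
  x = 0: f ≡ 0 at y ∈ {1, 2}; g ≡ 0 at y ∈ {0}; common: ∅.
  x = 1: f ≡ 0 at y ∈ {1}; g ≡ 0 at y ∈ {1}; common: {1}.
  x = 2: f ≡ 0 at y ∈ {3}; g ≡ 0 at y ∈ {2}; common: ∅.
  x = 3: f ≡ 0 at y ∈ {2, 3}; g ≡ 0 at y ∈ {3}; common: {3}.
  x = 4: f ≡ 0 at y ∈ ∅; g ≡ 0 at y ∈ {4}; common: ∅.
Collecting: common zeros = {(1, 1), (3, 3)}, so the count is 2.
Comparison with the Bézout bound: 2 ≤ 2 = deg(f)·deg(g), as expected for curves with no common component (the bound is attained).


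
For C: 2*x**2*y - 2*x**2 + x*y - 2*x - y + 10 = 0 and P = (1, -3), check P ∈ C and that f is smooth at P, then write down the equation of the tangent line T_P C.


Tangent line at P: -21*x + 2*y + 27 = 0.

Step 1: f(1, -3) = 0, so P lies on C.
Step 2: partial derivatives
  f_x(x, y) = 4*x*y - 4*x + y - 2, f_y(x, y) = 2*x**2 + x - 1.
  f_x(P) = -21, f_y(P) = 2 (gradient nonzero, so P is smooth).
Step 3: tangent line at P: -21·(x − 1) + 2·(y − -3) = 0.
Expanding: -21*x + 2*y + 27 = 0.


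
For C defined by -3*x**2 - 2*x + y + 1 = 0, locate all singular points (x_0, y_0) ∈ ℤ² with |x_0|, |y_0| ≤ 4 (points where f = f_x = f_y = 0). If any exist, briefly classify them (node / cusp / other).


No singular points in the scanned grid; C is smooth there.

Compute partial derivatives:
  f_x = -6*x - 2.
  f_y = 1.
f_y = 1 is a nonzero constant, so f_y never vanishes: no point (x, y) can satisfy f = f_x = f_y = 0. In particular no (x, y) ∈ {−4, ..., 4}² is singular; the curve is smooth.


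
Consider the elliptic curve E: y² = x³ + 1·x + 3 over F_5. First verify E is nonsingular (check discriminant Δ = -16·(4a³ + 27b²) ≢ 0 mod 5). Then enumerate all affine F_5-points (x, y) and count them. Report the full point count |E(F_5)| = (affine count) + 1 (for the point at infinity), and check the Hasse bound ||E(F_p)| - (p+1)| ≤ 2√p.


Affine points = {(1, 0), (4, 1), (4, 4)}; affine count = 3; |E(F_5)| = 4.

Discriminant check: Δ ∝ 4a³ + 27b² = 4·1³ + 27·3² = 4·1 + 27·9 ≡ 2 (mod 5). Nonzero ⇒ E is nonsingular.
For each x ∈ F_5, compute rhs = x³ + 1·x + 3 mod 5, then count y ∈ F_5 with y² ≡ rhs.
  x = 0: rhs = 3, matching y values: none (0 points).
  x = 1: rhs = 0, matching y values: 0 (1 points).
  x = 2: rhs = 3, matching y values: none (0 points).
  x = 3: rhs = 3, matching y values: none (0 points).
  x = 4: rhs = 1, matching y values: 1, 4 (2 points).
Total affine count: 3.
Full point count |E(F_5)| = 3 + 1 = 4.
Hasse bound: |4 − (5+1)| = |-2| = 2 ≤ 2√5 ≈ 4.4721 ✓.


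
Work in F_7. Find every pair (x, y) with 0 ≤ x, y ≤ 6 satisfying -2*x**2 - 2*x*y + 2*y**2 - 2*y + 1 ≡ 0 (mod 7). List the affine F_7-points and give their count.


Affine F_7-points: {(2, 0), (2, 3), (3, 5), (3, 6), (5, 0), (5, 6), (6, 2), (6, 5)}; count = 8.

For each of the 49 pairs (x, y) ∈ F_7², evaluate f(x, y) mod 7. Record the zeros.
  x = 0: [0↦1, 1↦1, 2↦5, 3↦6, 4↦4, 5↦6, 6↦5]  zeros at y ∈ ∅
  x = 1: [0↦6, 1↦4, 2↦6, 3↦5, 4↦1, 5↦1, 6↦5]  zeros at y ∈ ∅
  x = 2: [0↦0, 1↦3, 2↦3, 3↦0, 4↦1, 5↦6, 6↦1]  zeros at y ∈ {0, 3}
  x = 3: [0↦4, 1↦5, 2↦3, 3↦5, 4↦4, 5↦0, 6↦0]  zeros at y ∈ {5, 6}
  x = 4: [0↦4, 1↦3, 2↦6, 3↦6, 4↦3, 5↦4, 6↦2]  zeros at y ∈ ∅
  x = 5: [0↦0, 1↦4, 2↦5, 3↦3, 4↦5, 5↦4, 6↦0]  zeros at y ∈ {0, 6}
  x = 6: [0↦6, 1↦1, 2↦0, 3↦3, 4↦3, 5↦0, 6↦1]  zeros at y ∈ {2, 5}
Collecting zeros: affine points = {(2, 0), (2, 3), (3, 5), (3, 6), (5, 0), (5, 6), (6, 2), (6, 5)}.
Total count |C(F_7)_aff| = 8.


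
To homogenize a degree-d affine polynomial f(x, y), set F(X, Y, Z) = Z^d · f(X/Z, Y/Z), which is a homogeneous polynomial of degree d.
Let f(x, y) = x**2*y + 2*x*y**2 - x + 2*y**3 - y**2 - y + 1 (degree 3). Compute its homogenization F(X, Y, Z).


F(X, Y, Z) = X**2*Y + 2*X*Y**2 - X*Z**2 + 2*Y**3 - Y**2*Z - Y*Z**2 + Z**3

deg(f) = 3.
Substitute x = X/Z, y = Y/Z into f, then multiply by Z^3.
  monomial 1·x^2·y^1 ↦ 1·X^2·Y^1·Z^0.
  monomial 2·x^1·y^2 ↦ 2·X^1·Y^2·Z^0.
  monomial -1·x^1·y^0 ↦ -1·X^1·Y^0·Z^2.
  monomial 2·x^0·y^3 ↦ 2·X^0·Y^3·Z^0.
  monomial -1·x^0·y^2 ↦ -1·X^0·Y^2·Z^1.
  monomial -1·x^0·y^1 ↦ -1·X^0·Y^1·Z^2.
  monomial 1·x^0·y^0 ↦ 1·X^0·Y^0·Z^3.
Collecting: F(X, Y, Z) = X**2*Y + 2*X*Y**2 - X*Z**2 + 2*Y**3 - Y**2*Z - Y*Z**2 + Z**3.


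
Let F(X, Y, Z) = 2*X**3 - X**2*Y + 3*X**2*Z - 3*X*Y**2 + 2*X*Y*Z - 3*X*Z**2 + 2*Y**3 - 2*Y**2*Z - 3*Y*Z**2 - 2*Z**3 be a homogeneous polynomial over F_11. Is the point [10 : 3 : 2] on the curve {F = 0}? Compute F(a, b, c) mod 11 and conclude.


F(10,3,2) ≡ 5 (mod 11); P is NOT on the curve.

Evaluate F(10, 3, 2) term-by-term (mod 11).
  2*X**3 ↦ 2·1000·1·1 = 2000
  -X**2*Y ↦ -1·100·3·1 = -300
  3*X**2*Z ↦ 3·100·1·2 = 600
  -3*X*Y**2 ↦ -3·10·9·1 = -270
  2*X*Y*Z ↦ 2·10·3·2 = 120
  -3*X*Z**2 ↦ -3·10·1·4 = -120
  2*Y**3 ↦ 2·1·27·1 = 54
  -2*Y**2*Z ↦ -2·1·9·2 = -36
  -3*Y*Z**2 ↦ -3·1·3·4 = -36
  -2*Z**3 ↦ -2·1·1·8 = -16
Sum: F(10, 3, 2) = (2000) + (-300) + (600) + (-270) + (120) + (-120) + (54) + (-36) + (-36) + (-16) = 1996.
Reducing mod 11: 1996 ≡ 5 (mod 11).
Since F(a, b, c) ≡ 5 ≠ 0 (mod 11), P does NOT lie on the curve.


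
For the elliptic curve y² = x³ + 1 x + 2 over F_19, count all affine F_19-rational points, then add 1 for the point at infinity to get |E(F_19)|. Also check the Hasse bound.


Affine points = {(1, 2), (1, 17), (8, 3), (8, 16), (10, 9), (10, 10), (14, 9), (14, 10), (17, 7), (17, 12), (18, 0)}; affine count = 11; |E(F_19)| = 12.

Discriminant check: Δ ∝ 4a³ + 27b² = 4·1³ + 27·2² = 4·1 + 27·4 ≡ 17 (mod 19). Nonzero ⇒ E is nonsingular.
For each x ∈ F_19, compute rhs = x³ + 1·x + 2 mod 19, then count y ∈ F_19 with y² ≡ rhs.
  x = 0: rhs = 2, matching y values: none (0 points).
  x = 1: rhs = 4, matching y values: 2, 17 (2 points).
  x = 2: rhs = 12, matching y values: none (0 points).
  x = 3: rhs = 13, matching y values: none (0 points).
  x = 4: rhs = 13, matching y values: none (0 points).
  x = 5: rhs = 18, matching y values: none (0 points).
  x = 6: rhs = 15, matching y values: none (0 points).
  x = 7: rhs = 10, matching y values: none (0 points).
  x = 8: rhs = 9, matching y values: 3, 16 (2 points).
  x = 9: rhs = 18, matching y values: none (0 points).
  x = 10: rhs = 5, matching y values: 9, 10 (2 points).
  x = 11: rhs = 14, matching y values: none (0 points).
  x = 12: rhs = 13, matching y values: none (0 points).
  x = 13: rhs = 8, matching y values: none (0 points).
  x = 14: rhs = 5, matching y values: 9, 10 (2 points).
  x = 15: rhs = 10, matching y values: none (0 points).
  x = 16: rhs = 10, matching y values: none (0 points).
  x = 17: rhs = 11, matching y values: 7, 12 (2 points).
  x = 18: rhs = 0, matching y values: 0 (1 points).
Total affine count: 11.
Full point count |E(F_19)| = 11 + 1 = 12.
Hasse bound: |12 − (19+1)| = |-8| = 8 ≤ 2√19 ≈ 8.7178 ✓.
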